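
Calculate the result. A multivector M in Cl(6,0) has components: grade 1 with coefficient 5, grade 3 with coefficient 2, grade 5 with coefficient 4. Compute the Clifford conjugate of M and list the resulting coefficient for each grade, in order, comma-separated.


Clifford conjugate sign for grade k: (-1)^(k(k+1)/2)
Grade 1: (-1)^(1*2/2) = (-1)^1 = -1, coeff 5 -> -5
Grade 3: (-1)^(3*4/2) = (-1)^6 = 1, coeff 2 -> 2
Grade 5: (-1)^(5*6/2) = (-1)^15 = -1, coeff 4 -> -4
Conjugated coefficients: -5, 2, -4


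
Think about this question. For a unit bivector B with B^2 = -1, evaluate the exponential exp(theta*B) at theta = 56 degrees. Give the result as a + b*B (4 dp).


For a unit bivector B with B^2 = -1, the exponential series gives
e^(theta*B) = cos(theta) + sin(theta)*B (the GA analogue of Euler's formula).
theta = 56 degrees = 0.977384 rad
cos(56 deg) = 0.5592
sin(56 deg) = 0.8290
exp(theta*B) = 0.5592 + 0.8290*B


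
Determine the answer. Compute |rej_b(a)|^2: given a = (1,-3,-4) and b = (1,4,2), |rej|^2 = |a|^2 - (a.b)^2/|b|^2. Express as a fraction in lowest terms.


|a|^2 = 1^2 + (-3)^2 + (-4)^2 = 26
|b|^2 = 1^2 + 4^2 + 2^2 = 21
a . b = 1*1 + (-3)*4 + (-4)*2 = -19
(a.b)^2 = (-19)^2 = 361
|rej|^2 = 26 - 361/21
= (546 - 361)/21
= 185/21
In lowest terms: 185/21


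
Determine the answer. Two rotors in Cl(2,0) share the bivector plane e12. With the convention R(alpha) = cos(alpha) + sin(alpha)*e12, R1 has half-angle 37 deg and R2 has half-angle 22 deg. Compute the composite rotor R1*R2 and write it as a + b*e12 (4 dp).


Same-plane rotors commute and their half-angles add:
R1*R2 = cos(a1 + a2) + sin(a1 + a2)*e12.
a1 + a2 = 37 + 22 = 59 deg
cos(59 deg) = 0.5150
sin(59 deg) = 0.8572
R1*R2 = 0.5150 + 0.8572*e12


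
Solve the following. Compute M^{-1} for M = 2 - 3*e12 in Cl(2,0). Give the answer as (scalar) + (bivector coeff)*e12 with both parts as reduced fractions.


M = 2 - 3*e12, where e12^2 = -1.
Since M commutes with its reverse ~M = a - b*e12, M * ~M = a^2 - b^2*e12^2 = a^2 + b^2.
So M^{-1} = ~M / (a^2 + b^2) = (a - b*e12)/(a^2 + b^2).
a^2 + b^2 = 4 + 9 = 13
Scalar part = 2/13 = 2/13
Bivector coeff = 3/13 = 3/13
M^{-1} = 2/13 + 3/13*e12


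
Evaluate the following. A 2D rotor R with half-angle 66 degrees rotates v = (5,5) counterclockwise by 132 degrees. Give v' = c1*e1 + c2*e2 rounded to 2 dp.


Rotor R = cos(66deg) - sin(66deg)*e12
Rotation angle theta = 2 * 66 = 132 degrees
v' = R*v*~R rotates v by theta.
cos(132deg) = -0.6691, sin(132deg) = 0.7431
v'_1 = 5*cos(132deg) - 5*sin(132deg)
= 5*(-0.6691) - 5*0.7431
= -7.06
v'_2 = 5*sin(132deg) + 5*cos(132deg)
= 5*0.7431 + 5*(-0.6691)
= 0.37
v' = -7.06*e1 + 0.37*e2


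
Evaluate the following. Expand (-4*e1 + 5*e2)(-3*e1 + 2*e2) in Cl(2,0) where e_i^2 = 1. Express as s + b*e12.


Expand: (-4*e1 + 5*e2)(-3*e1 + 2*e2)
= (-4)*(-3)*e1e1 + (-4)*2*e1e2 + 5*(-3)*e2e1 + 5*2*e2e2
Using e1^2 = e2^2 = 1, e2e1 = -e1e2:
Scalar part s = (-4)*(-3) + 5*2 = 12 + 10 = 22
Bivector part b = (-4)*2 - 5*(-3) = -8 - (-15) = 7
uv = 22 + 7*e12


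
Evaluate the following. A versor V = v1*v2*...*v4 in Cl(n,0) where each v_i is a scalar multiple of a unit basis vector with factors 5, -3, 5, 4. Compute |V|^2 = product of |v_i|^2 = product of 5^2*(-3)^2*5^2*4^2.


Each vector v_i has |v_i|^2 = s_i^2
Squared scales: 5^2 = 25, (-3)^2 = 9, 5^2 = 25, 4^2 = 16
|V|^2 = 25 * 9 * 25 * 16
= 90000


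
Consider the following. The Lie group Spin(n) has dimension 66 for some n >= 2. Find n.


dim Spin(n) = dim so(n) = n(n-1)/2.
Solve n(n-1)/2 = 66, i.e. n^2 - n - 132 = 0.
Discriminant = 1 + 8*66 = 529
n = (1 + sqrt(529))/2 = (1 + 23)/2 = 12


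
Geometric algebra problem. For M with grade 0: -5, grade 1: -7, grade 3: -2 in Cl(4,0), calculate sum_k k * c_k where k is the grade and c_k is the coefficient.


Grade-weighted sum = sum of grade_k * coefficient_k
0*(-5) = 0
1*(-7) = -7
3*(-2) = -6
Total = 0 + (-7) + (-6) = -13


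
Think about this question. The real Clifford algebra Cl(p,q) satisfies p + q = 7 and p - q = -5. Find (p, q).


We need p + q = 7 and p - q = -5.
Adding: 2p = 7 + (-5) = 2, so p = 1.
Then q = 7 - 1 = 6.
(p, q) = (1, 6)


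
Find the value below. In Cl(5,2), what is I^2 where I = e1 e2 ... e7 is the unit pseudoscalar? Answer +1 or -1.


The pseudoscalar I = e1...e_n (product of all n generators) of Cl(p,q) satisfies I^2 = (-1)^(q + n(n-1)/2).
p = 5, q = 2, n = p + q = 7
n(n-1)/2 = 7 * 6 / 2 = 21
Exponent = q + n(n-1)/2 = 2 + 21 = 23
I^2 = (-1)^23 = -1


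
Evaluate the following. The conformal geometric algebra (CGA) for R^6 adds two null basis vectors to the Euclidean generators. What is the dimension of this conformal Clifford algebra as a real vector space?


The conformal model of R^6 uses Cl(7,1): the 6 Euclidean generators plus two extra orthogonal generators e+ (e+^2 = +1) and e- (e-^2 = -1), from which the null vectors e0, einf are built.
Number of generators m = 6 + 2 = 8.
dim Cl(p,q) = 2^m = 2^8 = 256


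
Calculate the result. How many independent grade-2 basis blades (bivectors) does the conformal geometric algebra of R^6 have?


The conformal model of R^6 uses Cl(7,1) with m = 6 + 2 = 8 generators.
Number of grade-2 blades = C(m, 2) = C(8, 2)
= 8*7/2 = 28


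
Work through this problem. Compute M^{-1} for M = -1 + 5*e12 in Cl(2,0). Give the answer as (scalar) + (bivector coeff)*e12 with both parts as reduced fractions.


M = -1 + 5*e12, where e12^2 = -1.
Since M commutes with its reverse ~M = a - b*e12, M * ~M = a^2 - b^2*e12^2 = a^2 + b^2.
So M^{-1} = ~M / (a^2 + b^2) = (a - b*e12)/(a^2 + b^2).
a^2 + b^2 = 1 + 25 = 26
Scalar part = -1/26 = -1/26
Bivector coeff = -5/26 = -5/26
M^{-1} = -1/26 - 5/26*e12


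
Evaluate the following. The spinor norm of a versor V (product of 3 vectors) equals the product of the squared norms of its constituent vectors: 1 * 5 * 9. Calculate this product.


Spinor norm N(V) = |v1|^2 * |v2|^2 * ... * |v3|^2
= 1 * 5 * 9
Running product: 1, 5, 45
N(V) = 45


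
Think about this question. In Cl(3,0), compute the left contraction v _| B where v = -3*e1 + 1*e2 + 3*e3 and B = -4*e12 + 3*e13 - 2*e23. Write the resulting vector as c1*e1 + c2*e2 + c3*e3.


Left contraction v _| B = <vB>_1 (grade-1 part of the geometric product vB).
Using e1_|e12 = e2, e2_|e12 = -e1, e1_|e13 = e3, e3_|e13 = -e1, e2_|e23 = e3, e3_|e23 = -e2:
e1 coeff: -v2*b12 - v3*b13 = -(1)*(-4) - (3)*(3) = -5
e2 coeff: v1*b12 - v3*b23 = (-3)*(-4) - (3)*(-2) = 18
e3 coeff: v1*b13 + v2*b23 = (-3)*(3) + (1)*(-2) = -11
v _| B = -5*e1 + 18*e2 - 11*e3


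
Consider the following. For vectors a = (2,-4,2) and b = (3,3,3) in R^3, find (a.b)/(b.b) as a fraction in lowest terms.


Projection coefficient = (a . b) / (b . b)
a . b = 2*3 + (-4)*3 + 2*3
= 6 + (-12) + 6 = 0
b . b = 3^2 + 3^2 + 3^2
= 9 + 9 + 9 = 27
Coefficient = 0/27
In lowest terms: 0/1


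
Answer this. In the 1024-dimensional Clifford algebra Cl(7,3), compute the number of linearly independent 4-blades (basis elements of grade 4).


Number of grade-k basis blades in Cl(p,q) with n = p + q is C(n, k).
n = 7 + 3 = 10
C(10, 4) = 10! / (4! * 6!)
= 3628800 / (24 * 720)
= 210


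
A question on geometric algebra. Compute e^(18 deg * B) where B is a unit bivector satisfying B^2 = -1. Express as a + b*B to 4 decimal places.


For a unit bivector B with B^2 = -1, the exponential series gives
e^(theta*B) = cos(theta) + sin(theta)*B (the GA analogue of Euler's formula).
theta = 18 degrees = 0.314159 rad
cos(18 deg) = 0.9511
sin(18 deg) = 0.3090
exp(theta*B) = 0.9511 + 0.3090*B


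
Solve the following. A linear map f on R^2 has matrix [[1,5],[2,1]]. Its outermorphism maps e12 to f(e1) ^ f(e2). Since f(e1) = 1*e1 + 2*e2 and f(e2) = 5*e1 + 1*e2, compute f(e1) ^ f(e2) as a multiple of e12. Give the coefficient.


The outermorphism of a linear map f sends e1^e2 to f(e1)^f(e2).
f(e1) = 1*e1 + 2*e2
f(e2) = 5*e1 + 1*e2
f(e1) ^ f(e2) = (1*e1 + 2*e2) ^ (5*e1 + 1*e2)
= 1*1*e12 + 2*5*e21
= (1 - 10)*e12
= -9*e12
Coefficient = -9


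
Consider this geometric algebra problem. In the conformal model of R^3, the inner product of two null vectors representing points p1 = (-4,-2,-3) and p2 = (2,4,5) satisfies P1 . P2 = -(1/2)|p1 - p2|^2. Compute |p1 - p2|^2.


p1 - p2 = (-6, -6, -8)
|p1 - p2|^2 = (-6)^2 + (-6)^2 + (-8)^2
= 36 + 36 + 64
= 136


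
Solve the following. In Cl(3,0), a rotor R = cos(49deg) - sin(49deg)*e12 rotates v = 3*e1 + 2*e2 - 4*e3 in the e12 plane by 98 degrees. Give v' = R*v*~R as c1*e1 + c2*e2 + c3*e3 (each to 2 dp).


Rotor R = cos(49deg) - sin(49deg)*e12
Rotation angle theta = 2 * 49 = 98 degrees in the e12 plane (e1 -> e2).
The component perpendicular to the plane (e3) is invariant: v'_3 = v3 = -4.00
cos(98deg) = -0.1392, sin(98deg) = 0.9903
v'_1 = v1*cos(theta) - v2*sin(theta) = 3*(-0.1392) - 2*0.9903 = -2.40
v'_2 = v1*sin(theta) + v2*cos(theta) = 3*0.9903 + 2*(-0.1392) = 2.69
v' = -2.40*e1 + 2.69*e2 - 4.00*e3


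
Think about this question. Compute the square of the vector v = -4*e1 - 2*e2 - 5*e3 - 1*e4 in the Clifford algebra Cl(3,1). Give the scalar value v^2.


v^2 = sum of c_i^2 * e_i^2
Positive signature terms (e_i^2 = +1): (-4)^2 + (-2)^2 + (-5)^2 = 45
Negative signature terms (e_j^2 = -1): (-1)^2 = 1
v^2 = 45 - 1 = 44


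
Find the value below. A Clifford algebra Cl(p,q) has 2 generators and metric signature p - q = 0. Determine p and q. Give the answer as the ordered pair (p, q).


We need p + q = 2 and p - q = 0.
Adding: 2p = 2 + 0 = 2, so p = 1.
Then q = 2 - 1 = 1.
(p, q) = (1, 1)


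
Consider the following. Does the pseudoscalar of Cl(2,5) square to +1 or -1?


The pseudoscalar I = e1...e_n (product of all n generators) of Cl(p,q) satisfies I^2 = (-1)^(q + n(n-1)/2).
p = 2, q = 5, n = p + q = 7
n(n-1)/2 = 7 * 6 / 2 = 21
Exponent = q + n(n-1)/2 = 5 + 21 = 26
I^2 = (-1)^26 = +1


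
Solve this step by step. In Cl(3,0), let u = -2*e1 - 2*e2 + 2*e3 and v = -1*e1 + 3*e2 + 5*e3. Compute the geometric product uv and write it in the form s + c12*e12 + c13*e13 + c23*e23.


In Cl(3,0): e_i^2 = 1, e_ie_j = -e_je_i for i != j.
Scalar part = u . v = (-2)*(-1) + (-2)*3 + 2*5
= 2 + (-6) + 10 = 6
e12 coeff = (-2)*3 - (-2)*(-1) = -6 - 2 = -8
e13 coeff = (-2)*5 - 2*(-1) = -10 - (-2) = -8
e23 coeff = (-2)*5 - 2*3 = -10 - 6 = -16
uv = 6 - 8*e12 - 8*e13 - 16*e23


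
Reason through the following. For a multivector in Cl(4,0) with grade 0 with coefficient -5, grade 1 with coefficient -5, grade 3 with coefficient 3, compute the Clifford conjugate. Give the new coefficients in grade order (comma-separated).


Clifford conjugate sign for grade k: (-1)^(k(k+1)/2)
Grade 0: (-1)^(0*1/2) = (-1)^0 = 1, coeff -5 -> -5
Grade 1: (-1)^(1*2/2) = (-1)^1 = -1, coeff -5 -> 5
Grade 3: (-1)^(3*4/2) = (-1)^6 = 1, coeff 3 -> 3
Conjugated coefficients: -5, 5, 3


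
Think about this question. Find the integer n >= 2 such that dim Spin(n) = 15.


dim Spin(n) = dim so(n) = n(n-1)/2.
Solve n(n-1)/2 = 15, i.e. n^2 - n - 30 = 0.
Discriminant = 1 + 8*15 = 121
n = (1 + sqrt(121))/2 = (1 + 11)/2 = 6


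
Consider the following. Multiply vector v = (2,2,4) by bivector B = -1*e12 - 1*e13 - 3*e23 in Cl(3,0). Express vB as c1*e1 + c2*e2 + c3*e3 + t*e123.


vB has grade-1 (vector) and grade-3 (trivector) parts: vB = (v _| B) + (v ^ B).
Vector part <vB>_1:
  e1: -v2*b12 - v3*b13 = -(2)*(-1) - (4)*(-1) = 6
  e2: v1*b12 - v3*b23 = (2)*(-1) - (4)*(-3) = 10
  e3: v1*b13 + v2*b23 = (2)*(-1) + (2)*(-3) = -8
Trivector part <vB>_3:
  e123: v1*b23 - v2*b13 + v3*b12 = (2)*(-3) - (2)*(-1) + (4)*(-1) = -8
vB = 6*e1 + 10*e2 - 8*e3 - 8*e123


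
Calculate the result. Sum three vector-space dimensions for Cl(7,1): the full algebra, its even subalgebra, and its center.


n = 7 + 1 = 8
Total dim = 2^8 = 256
Even subalgebra dim = 2^7 = 128
n is even, so center dim = 1
Sum = 256 + 128 + 1 = 385


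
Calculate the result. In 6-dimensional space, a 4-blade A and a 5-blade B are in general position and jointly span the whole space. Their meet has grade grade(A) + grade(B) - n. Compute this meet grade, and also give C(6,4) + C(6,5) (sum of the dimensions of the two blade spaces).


Meet grade = grade(A) + grade(B) - n
= 4 + 5 - 6 = 3
C(6,4) = 15
C(6,5) = 6
dim_A + dim_B = 15 + 6 = 21


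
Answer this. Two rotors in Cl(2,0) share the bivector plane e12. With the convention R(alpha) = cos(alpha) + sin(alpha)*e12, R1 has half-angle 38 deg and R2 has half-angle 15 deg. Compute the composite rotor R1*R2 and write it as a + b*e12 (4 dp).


Same-plane rotors commute and their half-angles add:
R1*R2 = cos(a1 + a2) + sin(a1 + a2)*e12.
a1 + a2 = 38 + 15 = 53 deg
cos(53 deg) = 0.6018
sin(53 deg) = 0.7986
R1*R2 = 0.6018 + 0.7986*e12


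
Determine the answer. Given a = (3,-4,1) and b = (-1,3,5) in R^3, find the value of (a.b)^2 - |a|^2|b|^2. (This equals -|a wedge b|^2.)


a . b = 3*(-1) + (-4)*3 + 1*5
= -3 + (-12) + 5 = -10
|a|^2 = 3^2 + (-4)^2 + 1^2 = 26
|b|^2 = (-1)^2 + 3^2 + 5^2 = 35
(a.b)^2 = (-10)^2 = 100
|a|^2 * |b|^2 = 26 * 35 = 910
Result = 100 - 910 = -810


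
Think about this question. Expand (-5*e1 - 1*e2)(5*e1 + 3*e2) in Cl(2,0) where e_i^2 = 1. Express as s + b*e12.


Expand: (-5*e1 - 1*e2)(5*e1 + 3*e2)
= (-5)*5*e1e1 + (-5)*3*e1e2 + (-1)*5*e2e1 + (-1)*3*e2e2
Using e1^2 = e2^2 = 1, e2e1 = -e1e2:
Scalar part s = (-5)*5 + (-1)*3 = -25 + (-3) = -28
Bivector part b = (-5)*3 - (-1)*5 = -15 - (-5) = -10
uv = -28 - 10*e12


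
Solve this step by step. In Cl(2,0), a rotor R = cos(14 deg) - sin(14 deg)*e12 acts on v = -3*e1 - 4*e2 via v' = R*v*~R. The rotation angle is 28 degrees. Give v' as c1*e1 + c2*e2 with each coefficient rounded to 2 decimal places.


Rotor R = cos(14deg) - sin(14deg)*e12
Rotation angle theta = 2 * 14 = 28 degrees
v' = R*v*~R rotates v by theta.
cos(28deg) = 0.8829, sin(28deg) = 0.4695
v'_1 = -3*cos(28deg) - (-4)*sin(28deg)
= -3*0.8829 - (-4)*0.4695
= -0.77
v'_2 = -3*sin(28deg) + (-4)*cos(28deg)
= -3*0.4695 + (-4)*0.8829
= -4.94
v' = -0.77*e1 - 4.94*e2


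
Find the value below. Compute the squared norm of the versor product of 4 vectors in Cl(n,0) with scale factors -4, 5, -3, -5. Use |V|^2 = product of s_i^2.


Each vector v_i has |v_i|^2 = s_i^2
Squared scales: (-4)^2 = 16, 5^2 = 25, (-3)^2 = 9, (-5)^2 = 25
|V|^2 = 16 * 25 * 9 * 25
= 90000


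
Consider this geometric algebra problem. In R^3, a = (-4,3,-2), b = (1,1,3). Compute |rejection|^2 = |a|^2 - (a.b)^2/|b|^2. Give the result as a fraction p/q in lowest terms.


|a|^2 = (-4)^2 + 3^2 + (-2)^2 = 29
|b|^2 = 1^2 + 1^2 + 3^2 = 11
a . b = (-4)*1 + 3*1 + (-2)*3 = -7
(a.b)^2 = (-7)^2 = 49
|rej|^2 = 29 - 49/11
= (319 - 49)/11
= 270/11
In lowest terms: 270/11


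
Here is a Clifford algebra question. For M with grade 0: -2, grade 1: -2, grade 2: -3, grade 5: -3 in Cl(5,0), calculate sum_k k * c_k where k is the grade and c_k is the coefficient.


Grade-weighted sum = sum of grade_k * coefficient_k
0*(-2) = 0
1*(-2) = -2
2*(-3) = -6
5*(-3) = -15
Total = 0 + (-2) + (-6) + (-15) = -23


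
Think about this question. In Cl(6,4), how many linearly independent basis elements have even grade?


Even subalgebra dimension = 2^(n-1)
n = 6 + 4 = 10
2^(10 - 1) = 2^9 = 512
Verification: sum of C(10,k) for even k = 1 + 45 + 210 + 210 + 45 + 1 = 512
Result = 512


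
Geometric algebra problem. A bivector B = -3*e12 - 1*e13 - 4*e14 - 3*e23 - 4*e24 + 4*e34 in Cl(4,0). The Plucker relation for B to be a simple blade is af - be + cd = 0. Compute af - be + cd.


Plucker relation: af - be + cd
a*f = (-3)*4 = -12
b*e = (-1)*(-4) = 4
c*d = (-4)*(-3) = 12
af - be + cd = -12 - 4 + 12
= -4


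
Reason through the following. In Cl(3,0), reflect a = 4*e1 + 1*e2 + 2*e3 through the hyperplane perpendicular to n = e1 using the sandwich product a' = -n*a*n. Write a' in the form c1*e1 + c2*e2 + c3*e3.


Reflection formula: a' = -n*a*n, with n = e1 (unit vector, n^2 = 1).
For reflection through hyperplane perp to e1:
The component along e1 flips sign, others stay.
a = (4, 1, 2)
a' = (-4, 1, 2)
a' = -4*e1 + 1*e2 + 2*e3


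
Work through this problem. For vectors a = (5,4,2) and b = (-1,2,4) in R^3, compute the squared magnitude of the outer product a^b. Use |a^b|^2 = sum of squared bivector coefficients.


a wedge b = (a1*b2 - a2*b1)*e12 + (a1*b3 - a3*b1)*e13 + (a2*b3 - a3*b2)*e23
e12 coeff: 5*2 - 4*(-1) = 10 - (-4) = 14
e13 coeff: 5*4 - 2*(-1) = 20 - (-2) = 22
e23 coeff: 4*4 - 2*2 = 16 - 4 = 12
|a wedge b|^2 = 14^2 + 22^2 + 12^2
= 196 + 484 + 144
= 824


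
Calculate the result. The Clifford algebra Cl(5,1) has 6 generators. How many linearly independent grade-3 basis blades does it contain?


Number of grade-k basis blades in Cl(p,q) with n = p + q is C(n, k).
n = 5 + 1 = 6
C(6, 3) = 6! / (3! * 3!)
= 720 / (6 * 6)
= 20


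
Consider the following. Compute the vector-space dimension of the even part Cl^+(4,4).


Even subalgebra dimension = 2^(n-1)
n = 4 + 4 = 8
2^(8 - 1) = 2^7 = 128
Verification: sum of C(8,k) for even k = 1 + 28 + 70 + 28 + 1 = 128
Result = 128


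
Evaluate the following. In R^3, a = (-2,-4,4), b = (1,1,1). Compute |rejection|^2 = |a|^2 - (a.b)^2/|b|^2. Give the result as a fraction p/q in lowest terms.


|a|^2 = (-2)^2 + (-4)^2 + 4^2 = 36
|b|^2 = 1^2 + 1^2 + 1^2 = 3
a . b = (-2)*1 + (-4)*1 + 4*1 = -2
(a.b)^2 = (-2)^2 = 4
|rej|^2 = 36 - 4/3
= (108 - 4)/3
= 104/3
In lowest terms: 104/3


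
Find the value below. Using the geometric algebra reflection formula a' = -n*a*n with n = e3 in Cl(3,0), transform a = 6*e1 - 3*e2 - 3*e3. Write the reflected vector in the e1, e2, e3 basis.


Reflection formula: a' = -n*a*n, with n = e3 (unit vector, n^2 = 1).
For reflection through hyperplane perp to e3:
The component along e3 flips sign, others stay.
a = (6, -3, -3)
a' = (6, -3, 3)
a' = 6*e1 - 3*e2 + 3*e3


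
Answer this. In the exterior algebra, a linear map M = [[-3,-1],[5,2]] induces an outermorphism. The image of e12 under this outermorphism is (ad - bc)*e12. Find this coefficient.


The outermorphism of a linear map f sends e1^e2 to f(e1)^f(e2).
f(e1) = -3*e1 + 5*e2
f(e2) = -1*e1 + 2*e2
f(e1) ^ f(e2) = (-3*e1 + 5*e2) ^ (-1*e1 + 2*e2)
= (-3)*2*e12 + 5*(-1)*e21
= (-6 - (-5))*e12
= -1*e12
Coefficient = -1


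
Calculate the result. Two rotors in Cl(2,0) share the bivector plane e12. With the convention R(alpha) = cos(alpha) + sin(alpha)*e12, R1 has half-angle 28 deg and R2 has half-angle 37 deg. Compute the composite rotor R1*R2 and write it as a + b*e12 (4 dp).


Same-plane rotors commute and their half-angles add:
R1*R2 = cos(a1 + a2) + sin(a1 + a2)*e12.
a1 + a2 = 28 + 37 = 65 deg
cos(65 deg) = 0.4226
sin(65 deg) = 0.9063
R1*R2 = 0.4226 + 0.9063*e12


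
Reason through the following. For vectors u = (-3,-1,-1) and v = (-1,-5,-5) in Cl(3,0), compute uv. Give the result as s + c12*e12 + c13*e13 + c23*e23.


In Cl(3,0): e_i^2 = 1, e_ie_j = -e_je_i for i != j.
Scalar part = u . v = (-3)*(-1) + (-1)*(-5) + (-1)*(-5)
= 3 + 5 + 5 = 13
e12 coeff = (-3)*(-5) - (-1)*(-1) = 15 - 1 = 14
e13 coeff = (-3)*(-5) - (-1)*(-1) = 15 - 1 = 14
e23 coeff = (-1)*(-5) - (-1)*(-5) = 5 - 5 = 0
uv = 13 + 14*e12 + 14*e13 + 0*e23


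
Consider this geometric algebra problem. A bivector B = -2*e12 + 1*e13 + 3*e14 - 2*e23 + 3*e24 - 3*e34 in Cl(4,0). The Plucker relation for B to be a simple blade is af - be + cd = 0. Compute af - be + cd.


Plucker relation: af - be + cd
a*f = (-2)*(-3) = 6
b*e = 1*3 = 3
c*d = 3*(-2) = -6
af - be + cd = 6 - 3 + (-6)
= -3


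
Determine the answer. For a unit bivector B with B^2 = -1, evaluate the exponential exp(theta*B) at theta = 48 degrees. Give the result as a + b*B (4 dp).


For a unit bivector B with B^2 = -1, the exponential series gives
e^(theta*B) = cos(theta) + sin(theta)*B (the GA analogue of Euler's formula).
theta = 48 degrees = 0.837758 rad
cos(48 deg) = 0.6691
sin(48 deg) = 0.7431
exp(theta*B) = 0.6691 + 0.7431*B


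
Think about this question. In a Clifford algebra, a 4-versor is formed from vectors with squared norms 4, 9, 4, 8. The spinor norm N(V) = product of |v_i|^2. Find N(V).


Spinor norm N(V) = |v1|^2 * |v2|^2 * ... * |v4|^2
= 4 * 9 * 4 * 8
Running product: 4, 36, 144, 1152
N(V) = 1152


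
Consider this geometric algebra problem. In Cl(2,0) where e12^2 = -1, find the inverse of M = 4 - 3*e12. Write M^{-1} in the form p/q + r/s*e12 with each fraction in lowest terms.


M = 4 - 3*e12, where e12^2 = -1.
Since M commutes with its reverse ~M = a - b*e12, M * ~M = a^2 - b^2*e12^2 = a^2 + b^2.
So M^{-1} = ~M / (a^2 + b^2) = (a - b*e12)/(a^2 + b^2).
a^2 + b^2 = 16 + 9 = 25
Scalar part = 4/25 = 4/25
Bivector coeff = 3/25 = 3/25
M^{-1} = 4/25 + 3/25*e12


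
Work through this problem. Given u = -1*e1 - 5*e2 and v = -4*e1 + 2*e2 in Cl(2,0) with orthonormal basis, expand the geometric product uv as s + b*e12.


Expand: (-1*e1 - 5*e2)(-4*e1 + 2*e2)
= (-1)*(-4)*e1e1 + (-1)*2*e1e2 + (-5)*(-4)*e2e1 + (-5)*2*e2e2
Using e1^2 = e2^2 = 1, e2e1 = -e1e2:
Scalar part s = (-1)*(-4) + (-5)*2 = 4 + (-10) = -6
Bivector part b = (-1)*2 - (-5)*(-4) = -2 - 20 = -22
uv = -6 - 22*e12


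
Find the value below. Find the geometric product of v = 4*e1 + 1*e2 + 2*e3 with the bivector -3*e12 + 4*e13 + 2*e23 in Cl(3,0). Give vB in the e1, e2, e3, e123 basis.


vB has grade-1 (vector) and grade-3 (trivector) parts: vB = (v _| B) + (v ^ B).
Vector part <vB>_1:
  e1: -v2*b12 - v3*b13 = -(1)*(-3) - (2)*(4) = -5
  e2: v1*b12 - v3*b23 = (4)*(-3) - (2)*(2) = -16
  e3: v1*b13 + v2*b23 = (4)*(4) + (1)*(2) = 18
Trivector part <vB>_3:
  e123: v1*b23 - v2*b13 + v3*b12 = (4)*(2) - (1)*(4) + (2)*(-3) = -2
vB = -5*e1 - 16*e2 + 18*e3 - 2*e123


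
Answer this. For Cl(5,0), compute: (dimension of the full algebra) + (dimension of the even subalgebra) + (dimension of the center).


n = 5 + 0 = 5
Total dim = 2^5 = 32
Even subalgebra dim = 2^4 = 16
n is odd, so center dim = 2
Sum = 32 + 16 + 2 = 50


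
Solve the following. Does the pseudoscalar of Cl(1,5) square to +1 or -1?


The pseudoscalar I = e1...e_n (product of all n generators) of Cl(p,q) satisfies I^2 = (-1)^(q + n(n-1)/2).
p = 1, q = 5, n = p + q = 6
n(n-1)/2 = 6 * 5 / 2 = 15
Exponent = q + n(n-1)/2 = 5 + 15 = 20
I^2 = (-1)^20 = +1


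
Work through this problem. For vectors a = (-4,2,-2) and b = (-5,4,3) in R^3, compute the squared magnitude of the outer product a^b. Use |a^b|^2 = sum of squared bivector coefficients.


a wedge b = (a1*b2 - a2*b1)*e12 + (a1*b3 - a3*b1)*e13 + (a2*b3 - a3*b2)*e23
e12 coeff: (-4)*4 - 2*(-5) = -16 - (-10) = -6
e13 coeff: (-4)*3 - (-2)*(-5) = -12 - 10 = -22
e23 coeff: 2*3 - (-2)*4 = 6 - (-8) = 14
|a wedge b|^2 = (-6)^2 + (-22)^2 + 14^2
= 36 + 484 + 196
= 716


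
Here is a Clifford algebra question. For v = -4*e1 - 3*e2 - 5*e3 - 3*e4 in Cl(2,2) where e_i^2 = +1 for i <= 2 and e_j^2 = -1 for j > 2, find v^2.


v^2 = sum of c_i^2 * e_i^2
Positive signature terms (e_i^2 = +1): (-4)^2 + (-3)^2 = 25
Negative signature terms (e_j^2 = -1): (-5)^2 + (-3)^2 = 34
v^2 = 25 - 34 = -9


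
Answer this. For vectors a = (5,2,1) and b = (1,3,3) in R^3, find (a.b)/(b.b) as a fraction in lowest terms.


Projection coefficient = (a . b) / (b . b)
a . b = 5*1 + 2*3 + 1*3
= 5 + 6 + 3 = 14
b . b = 1^2 + 3^2 + 3^2
= 1 + 9 + 9 = 19
Coefficient = 14/19
In lowest terms: 14/19


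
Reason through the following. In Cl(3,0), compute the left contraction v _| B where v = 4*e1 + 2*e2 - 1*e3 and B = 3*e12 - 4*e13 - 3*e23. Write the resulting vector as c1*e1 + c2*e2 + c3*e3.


Left contraction v _| B = <vB>_1 (grade-1 part of the geometric product vB).
Using e1_|e12 = e2, e2_|e12 = -e1, e1_|e13 = e3, e3_|e13 = -e1, e2_|e23 = e3, e3_|e23 = -e2:
e1 coeff: -v2*b12 - v3*b13 = -(2)*(3) - (-1)*(-4) = -10
e2 coeff: v1*b12 - v3*b23 = (4)*(3) - (-1)*(-3) = 9
e3 coeff: v1*b13 + v2*b23 = (4)*(-4) + (2)*(-3) = -22
v _| B = -10*e1 + 9*e2 - 22*e3


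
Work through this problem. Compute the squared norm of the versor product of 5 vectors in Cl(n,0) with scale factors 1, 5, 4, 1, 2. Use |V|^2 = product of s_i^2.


Each vector v_i has |v_i|^2 = s_i^2
Squared scales: 1^2 = 1, 5^2 = 25, 4^2 = 16, 1^2 = 1, 2^2 = 4
|V|^2 = 1 * 25 * 16 * 1 * 4
= 1600


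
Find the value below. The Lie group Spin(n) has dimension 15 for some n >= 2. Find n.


dim Spin(n) = dim so(n) = n(n-1)/2.
Solve n(n-1)/2 = 15, i.e. n^2 - n - 30 = 0.
Discriminant = 1 + 8*15 = 121
n = (1 + sqrt(121))/2 = (1 + 11)/2 = 6


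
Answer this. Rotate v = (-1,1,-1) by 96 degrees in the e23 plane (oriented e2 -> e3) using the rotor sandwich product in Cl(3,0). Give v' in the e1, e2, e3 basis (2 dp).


Rotor R = cos(48deg) - sin(48deg)*e23
Rotation angle theta = 2 * 48 = 96 degrees in the e23 plane (e2 -> e3).
The component perpendicular to the plane (e1) is invariant: v'_1 = v1 = -1.00
cos(96deg) = -0.1045, sin(96deg) = 0.9945
v'_2 = v2*cos(theta) - v3*sin(theta) = 1*(-0.1045) - (-1)*0.9945 = 0.89
v'_3 = v2*sin(theta) + v3*cos(theta) = 1*0.9945 + (-1)*(-0.1045) = 1.10
v' = -1.00*e1 + 0.89*e2 + 1.10*e3


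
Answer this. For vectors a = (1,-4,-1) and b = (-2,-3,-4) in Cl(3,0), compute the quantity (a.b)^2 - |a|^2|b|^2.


a . b = 1*(-2) + (-4)*(-3) + (-1)*(-4)
= -2 + 12 + 4 = 14
|a|^2 = 1^2 + (-4)^2 + (-1)^2 = 18
|b|^2 = (-2)^2 + (-3)^2 + (-4)^2 = 29
(a.b)^2 = 14^2 = 196
|a|^2 * |b|^2 = 18 * 29 = 522
Result = 196 - 522 = -326


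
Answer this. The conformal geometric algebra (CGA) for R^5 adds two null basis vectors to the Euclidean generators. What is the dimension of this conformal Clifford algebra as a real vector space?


The conformal model of R^5 uses Cl(6,1): the 5 Euclidean generators plus two extra orthogonal generators e+ (e+^2 = +1) and e- (e-^2 = -1), from which the null vectors e0, einf are built.
Number of generators m = 5 + 2 = 7.
dim Cl(p,q) = 2^m = 2^7 = 128


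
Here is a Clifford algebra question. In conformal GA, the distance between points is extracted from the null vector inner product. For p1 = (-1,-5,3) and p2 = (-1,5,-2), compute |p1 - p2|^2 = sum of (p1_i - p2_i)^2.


p1 - p2 = (0, -10, 5)
|p1 - p2|^2 = 0^2 + (-10)^2 + 5^2
= 0 + 100 + 25
= 125


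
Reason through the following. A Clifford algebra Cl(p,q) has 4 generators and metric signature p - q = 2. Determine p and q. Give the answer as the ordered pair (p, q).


We need p + q = 4 and p - q = 2.
Adding: 2p = 4 + 2 = 6, so p = 3.
Then q = 4 - 3 = 1.
(p, q) = (3, 1)


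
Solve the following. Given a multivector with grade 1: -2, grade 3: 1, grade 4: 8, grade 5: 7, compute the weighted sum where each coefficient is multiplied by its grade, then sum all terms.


Grade-weighted sum = sum of grade_k * coefficient_k
1*(-2) = -2
3*1 = 3
4*8 = 32
5*7 = 35
Total = -2 + 3 + 32 + 35 = 68


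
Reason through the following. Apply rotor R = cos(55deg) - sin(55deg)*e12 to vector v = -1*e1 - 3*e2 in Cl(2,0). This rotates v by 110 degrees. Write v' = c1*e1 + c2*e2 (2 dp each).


Rotor R = cos(55deg) - sin(55deg)*e12
Rotation angle theta = 2 * 55 = 110 degrees
v' = R*v*~R rotates v by theta.
cos(110deg) = -0.3420, sin(110deg) = 0.9397
v'_1 = -1*cos(110deg) - (-3)*sin(110deg)
= -1*(-0.3420) - (-3)*0.9397
= 3.16
v'_2 = -1*sin(110deg) + (-3)*cos(110deg)
= -1*0.9397 + (-3)*(-0.3420)
= 0.09
v' = 3.16*e1 + 0.09*e2


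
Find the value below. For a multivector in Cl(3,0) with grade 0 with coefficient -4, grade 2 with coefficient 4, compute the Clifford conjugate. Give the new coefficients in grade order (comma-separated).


Clifford conjugate sign for grade k: (-1)^(k(k+1)/2)
Grade 0: (-1)^(0*1/2) = (-1)^0 = 1, coeff -4 -> -4
Grade 2: (-1)^(2*3/2) = (-1)^3 = -1, coeff 4 -> -4
Conjugated coefficients: -4, -4


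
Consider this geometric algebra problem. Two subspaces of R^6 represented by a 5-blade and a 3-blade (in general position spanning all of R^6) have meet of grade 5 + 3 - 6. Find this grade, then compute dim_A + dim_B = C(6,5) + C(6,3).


Meet grade = grade(A) + grade(B) - n
= 5 + 3 - 6 = 2
C(6,5) = 6
C(6,3) = 20
dim_A + dim_B = 6 + 20 = 26


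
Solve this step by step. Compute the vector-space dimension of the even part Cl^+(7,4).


Even subalgebra dimension = 2^(n-1)
n = 7 + 4 = 11
2^(11 - 1) = 2^10 = 1024
Verification: sum of C(11,k) for even k = 1 + 55 + 330 + 462 + 165 + 11 = 1024
Result = 1024


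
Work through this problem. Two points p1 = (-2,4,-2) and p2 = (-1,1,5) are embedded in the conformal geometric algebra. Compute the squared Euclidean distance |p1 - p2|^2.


p1 - p2 = (-1, 3, -7)
|p1 - p2|^2 = (-1)^2 + 3^2 + (-7)^2
= 1 + 9 + 49
= 59


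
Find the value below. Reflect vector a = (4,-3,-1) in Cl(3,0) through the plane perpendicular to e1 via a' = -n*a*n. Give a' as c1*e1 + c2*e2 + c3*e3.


Reflection formula: a' = -n*a*n, with n = e1 (unit vector, n^2 = 1).
For reflection through hyperplane perp to e1:
The component along e1 flips sign, others stay.
a = (4, -3, -1)
a' = (-4, -3, -1)
a' = -4*e1 - 3*e2 - 1*e3


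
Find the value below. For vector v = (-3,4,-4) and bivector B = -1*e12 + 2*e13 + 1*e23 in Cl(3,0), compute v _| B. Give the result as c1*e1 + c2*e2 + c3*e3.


Left contraction v _| B = <vB>_1 (grade-1 part of the geometric product vB).
Using e1_|e12 = e2, e2_|e12 = -e1, e1_|e13 = e3, e3_|e13 = -e1, e2_|e23 = e3, e3_|e23 = -e2:
e1 coeff: -v2*b12 - v3*b13 = -(4)*(-1) - (-4)*(2) = 12
e2 coeff: v1*b12 - v3*b23 = (-3)*(-1) - (-4)*(1) = 7
e3 coeff: v1*b13 + v2*b23 = (-3)*(2) + (4)*(1) = -2
v _| B = 12*e1 + 7*e2 - 2*e3


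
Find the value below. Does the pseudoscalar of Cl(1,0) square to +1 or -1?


The pseudoscalar I = e1...e_n (product of all n generators) of Cl(p,q) satisfies I^2 = (-1)^(q + n(n-1)/2).
p = 1, q = 0, n = p + q = 1
n(n-1)/2 = 1 * 0 / 2 = 0
Exponent = q + n(n-1)/2 = 0 + 0 = 0
I^2 = (-1)^0 = +1


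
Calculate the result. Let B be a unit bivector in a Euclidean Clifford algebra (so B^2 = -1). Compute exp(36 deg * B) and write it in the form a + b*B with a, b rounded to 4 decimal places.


For a unit bivector B with B^2 = -1, the exponential series gives
e^(theta*B) = cos(theta) + sin(theta)*B (the GA analogue of Euler's formula).
theta = 36 degrees = 0.628319 rad
cos(36 deg) = 0.8090
sin(36 deg) = 0.5878
exp(theta*B) = 0.8090 + 0.5878*B


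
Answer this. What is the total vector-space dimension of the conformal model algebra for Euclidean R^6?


The conformal model of R^6 uses Cl(7,1): the 6 Euclidean generators plus two extra orthogonal generators e+ (e+^2 = +1) and e- (e-^2 = -1), from which the null vectors e0, einf are built.
Number of generators m = 6 + 2 = 8.
dim Cl(p,q) = 2^m = 2^8 = 256


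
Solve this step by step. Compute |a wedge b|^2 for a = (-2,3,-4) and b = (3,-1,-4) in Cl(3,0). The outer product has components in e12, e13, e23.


a wedge b = (a1*b2 - a2*b1)*e12 + (a1*b3 - a3*b1)*e13 + (a2*b3 - a3*b2)*e23
e12 coeff: (-2)*(-1) - 3*3 = 2 - 9 = -7
e13 coeff: (-2)*(-4) - (-4)*3 = 8 - (-12) = 20
e23 coeff: 3*(-4) - (-4)*(-1) = -12 - 4 = -16
|a wedge b|^2 = (-7)^2 + 20^2 + (-16)^2
= 49 + 400 + 256
= 705


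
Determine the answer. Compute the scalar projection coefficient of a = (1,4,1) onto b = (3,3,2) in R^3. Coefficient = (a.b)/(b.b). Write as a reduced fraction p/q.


Projection coefficient = (a . b) / (b . b)
a . b = 1*3 + 4*3 + 1*2
= 3 + 12 + 2 = 17
b . b = 3^2 + 3^2 + 2^2
= 9 + 9 + 4 = 22
Coefficient = 17/22
In lowest terms: 17/22


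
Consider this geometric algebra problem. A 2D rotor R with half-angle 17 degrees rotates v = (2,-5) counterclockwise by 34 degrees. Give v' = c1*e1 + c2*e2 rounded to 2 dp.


Rotor R = cos(17deg) - sin(17deg)*e12
Rotation angle theta = 2 * 17 = 34 degrees
v' = R*v*~R rotates v by theta.
cos(34deg) = 0.8290, sin(34deg) = 0.5592
v'_1 = 2*cos(34deg) - (-5)*sin(34deg)
= 2*0.8290 - (-5)*0.5592
= 4.45
v'_2 = 2*sin(34deg) + (-5)*cos(34deg)
= 2*0.5592 + (-5)*0.8290
= -3.03
v' = 4.45*e1 - 3.03*e2


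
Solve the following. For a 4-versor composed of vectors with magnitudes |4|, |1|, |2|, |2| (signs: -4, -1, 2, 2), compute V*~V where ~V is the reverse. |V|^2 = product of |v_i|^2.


Each vector v_i has |v_i|^2 = s_i^2
Squared scales: (-4)^2 = 16, (-1)^2 = 1, 2^2 = 4, 2^2 = 4
|V|^2 = 16 * 1 * 4 * 4
= 256


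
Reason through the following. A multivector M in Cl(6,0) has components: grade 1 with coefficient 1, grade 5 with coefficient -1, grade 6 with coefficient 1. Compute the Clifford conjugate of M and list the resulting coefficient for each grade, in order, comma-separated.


Clifford conjugate sign for grade k: (-1)^(k(k+1)/2)
Grade 1: (-1)^(1*2/2) = (-1)^1 = -1, coeff 1 -> -1
Grade 5: (-1)^(5*6/2) = (-1)^15 = -1, coeff -1 -> 1
Grade 6: (-1)^(6*7/2) = (-1)^21 = -1, coeff 1 -> -1
Conjugated coefficients: -1, 1, -1


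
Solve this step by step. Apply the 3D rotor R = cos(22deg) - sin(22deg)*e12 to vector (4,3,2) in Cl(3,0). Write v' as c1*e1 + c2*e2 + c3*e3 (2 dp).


Rotor R = cos(22deg) - sin(22deg)*e12
Rotation angle theta = 2 * 22 = 44 degrees in the e12 plane (e1 -> e2).
The component perpendicular to the plane (e3) is invariant: v'_3 = v3 = 2.00
cos(44deg) = 0.7193, sin(44deg) = 0.6947
v'_1 = v1*cos(theta) - v2*sin(theta) = 4*0.7193 - 3*0.6947 = 0.79
v'_2 = v1*sin(theta) + v2*cos(theta) = 4*0.6947 + 3*0.7193 = 4.94
v' = 0.79*e1 + 4.94*e2 + 2.00*e3


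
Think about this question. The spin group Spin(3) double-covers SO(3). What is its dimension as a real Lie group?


Spin(n) double-covers SO(n); both have Lie algebra so(n) of dimension n(n-1)/2.
n = 3
n(n-1) = 3 * 2 = 6
dim Spin(3) = 6/2 = 3


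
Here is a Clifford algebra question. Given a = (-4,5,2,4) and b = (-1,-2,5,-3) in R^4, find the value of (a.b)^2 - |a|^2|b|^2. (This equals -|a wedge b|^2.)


a . b = (-4)*(-1) + 5*(-2) + 2*5 + 4*(-3)
= 4 + (-10) + 10 + (-12) = -8
|a|^2 = (-4)^2 + 5^2 + 2^2 + 4^2 = 61
|b|^2 = (-1)^2 + (-2)^2 + 5^2 + (-3)^2 = 39
(a.b)^2 = (-8)^2 = 64
|a|^2 * |b|^2 = 61 * 39 = 2379
Result = 64 - 2379 = -2315


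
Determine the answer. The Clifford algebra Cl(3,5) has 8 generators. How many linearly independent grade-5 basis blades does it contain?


Number of grade-k basis blades in Cl(p,q) with n = p + q is C(n, k).
n = 3 + 5 = 8
C(8, 5) = 8! / (5! * 3!)
= 40320 / (120 * 6)
= 56


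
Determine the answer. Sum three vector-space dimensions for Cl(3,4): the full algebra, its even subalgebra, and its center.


n = 3 + 4 = 7
Total dim = 2^7 = 128
Even subalgebra dim = 2^6 = 64
n is odd, so center dim = 2
Sum = 128 + 64 + 2 = 194


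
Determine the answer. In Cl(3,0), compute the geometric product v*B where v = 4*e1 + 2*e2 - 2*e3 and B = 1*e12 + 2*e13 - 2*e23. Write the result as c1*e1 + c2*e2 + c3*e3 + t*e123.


vB has grade-1 (vector) and grade-3 (trivector) parts: vB = (v _| B) + (v ^ B).
Vector part <vB>_1:
  e1: -v2*b12 - v3*b13 = -(2)*(1) - (-2)*(2) = 2
  e2: v1*b12 - v3*b23 = (4)*(1) - (-2)*(-2) = 0
  e3: v1*b13 + v2*b23 = (4)*(2) + (2)*(-2) = 4
Trivector part <vB>_3:
  e123: v1*b23 - v2*b13 + v3*b12 = (4)*(-2) - (2)*(2) + (-2)*(1) = -14
vB = 2*e1 + 0*e2 + 4*e3 - 14*e123


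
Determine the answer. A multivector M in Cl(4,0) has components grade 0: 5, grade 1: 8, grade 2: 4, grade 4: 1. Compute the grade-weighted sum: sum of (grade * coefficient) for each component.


Grade-weighted sum = sum of grade_k * coefficient_k
0*5 = 0
1*8 = 8
2*4 = 8
4*1 = 4
Total = 0 + 8 + 8 + 4 = 20


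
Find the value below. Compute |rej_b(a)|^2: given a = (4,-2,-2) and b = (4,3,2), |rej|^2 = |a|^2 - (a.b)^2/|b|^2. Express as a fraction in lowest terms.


|a|^2 = 4^2 + (-2)^2 + (-2)^2 = 24
|b|^2 = 4^2 + 3^2 + 2^2 = 29
a . b = 4*4 + (-2)*3 + (-2)*2 = 6
(a.b)^2 = 6^2 = 36
|rej|^2 = 24 - 36/29
= (696 - 36)/29
= 660/29
In lowest terms: 660/29


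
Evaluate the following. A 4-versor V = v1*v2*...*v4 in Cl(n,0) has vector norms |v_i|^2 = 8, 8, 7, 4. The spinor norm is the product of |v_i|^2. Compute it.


Spinor norm N(V) = |v1|^2 * |v2|^2 * ... * |v4|^2
= 8 * 8 * 7 * 4
Running product: 8, 64, 448, 1792
N(V) = 1792


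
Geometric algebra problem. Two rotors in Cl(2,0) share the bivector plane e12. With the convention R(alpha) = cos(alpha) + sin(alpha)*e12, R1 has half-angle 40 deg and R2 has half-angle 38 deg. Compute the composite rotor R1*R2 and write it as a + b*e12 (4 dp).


Same-plane rotors commute and their half-angles add:
R1*R2 = cos(a1 + a2) + sin(a1 + a2)*e12.
a1 + a2 = 40 + 38 = 78 deg
cos(78 deg) = 0.2079
sin(78 deg) = 0.9781
R1*R2 = 0.2079 + 0.9781*e12


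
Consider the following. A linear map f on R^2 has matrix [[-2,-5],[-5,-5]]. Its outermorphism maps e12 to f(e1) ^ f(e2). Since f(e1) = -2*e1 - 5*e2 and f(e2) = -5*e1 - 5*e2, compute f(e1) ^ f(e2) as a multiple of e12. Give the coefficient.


The outermorphism of a linear map f sends e1^e2 to f(e1)^f(e2).
f(e1) = -2*e1 - 5*e2
f(e2) = -5*e1 - 5*e2
f(e1) ^ f(e2) = (-2*e1 - 5*e2) ^ (-5*e1 - 5*e2)
= (-2)*(-5)*e12 + (-5)*(-5)*e21
= (10 - 25)*e12
= -15*e12
Coefficient = -15


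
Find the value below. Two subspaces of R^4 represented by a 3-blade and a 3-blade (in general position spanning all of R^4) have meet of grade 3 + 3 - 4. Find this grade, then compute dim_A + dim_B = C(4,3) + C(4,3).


Meet grade = grade(A) + grade(B) - n
= 3 + 3 - 4 = 2
C(4,3) = 4
C(4,3) = 4
dim_A + dim_B = 4 + 4 = 8


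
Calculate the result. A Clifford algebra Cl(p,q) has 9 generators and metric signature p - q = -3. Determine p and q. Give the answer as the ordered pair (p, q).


We need p + q = 9 and p - q = -3.
Adding: 2p = 9 + (-3) = 6, so p = 3.
Then q = 9 - 3 = 6.
(p, q) = (3, 6)


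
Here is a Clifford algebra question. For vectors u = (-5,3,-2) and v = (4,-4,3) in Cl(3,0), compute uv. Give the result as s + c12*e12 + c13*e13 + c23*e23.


In Cl(3,0): e_i^2 = 1, e_ie_j = -e_je_i for i != j.
Scalar part = u . v = (-5)*4 + 3*(-4) + (-2)*3
= -20 + (-12) + (-6) = -38
e12 coeff = (-5)*(-4) - 3*4 = 20 - 12 = 8
e13 coeff = (-5)*3 - (-2)*4 = -15 - (-8) = -7
e23 coeff = 3*3 - (-2)*(-4) = 9 - 8 = 1
uv = -38 + 8*e12 - 7*e13 + 1*e23


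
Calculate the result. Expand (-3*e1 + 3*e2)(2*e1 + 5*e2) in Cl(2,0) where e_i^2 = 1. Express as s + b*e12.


Expand: (-3*e1 + 3*e2)(2*e1 + 5*e2)
= (-3)*2*e1e1 + (-3)*5*e1e2 + 3*2*e2e1 + 3*5*e2e2
Using e1^2 = e2^2 = 1, e2e1 = -e1e2:
Scalar part s = (-3)*2 + 3*5 = -6 + 15 = 9
Bivector part b = (-3)*5 - 3*2 = -15 - 6 = -21
uv = 9 - 21*e12


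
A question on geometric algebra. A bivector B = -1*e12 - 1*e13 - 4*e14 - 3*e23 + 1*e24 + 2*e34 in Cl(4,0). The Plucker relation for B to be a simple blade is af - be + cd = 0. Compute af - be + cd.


Plucker relation: af - be + cd
a*f = (-1)*2 = -2
b*e = (-1)*1 = -1
c*d = (-4)*(-3) = 12
af - be + cd = -2 - (-1) + 12
= 11


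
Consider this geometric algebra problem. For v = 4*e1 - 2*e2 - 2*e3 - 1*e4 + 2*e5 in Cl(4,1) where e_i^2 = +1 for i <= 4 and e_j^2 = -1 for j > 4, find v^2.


v^2 = sum of c_i^2 * e_i^2
Positive signature terms (e_i^2 = +1): 4^2 + (-2)^2 + (-2)^2 + (-1)^2 = 25
Negative signature terms (e_j^2 = -1): 2^2 = 4
v^2 = 25 - 4 = 21


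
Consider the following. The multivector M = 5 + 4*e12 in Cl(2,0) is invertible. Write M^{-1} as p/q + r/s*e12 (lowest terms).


M = 5 + 4*e12, where e12^2 = -1.
Since M commutes with its reverse ~M = a - b*e12, M * ~M = a^2 - b^2*e12^2 = a^2 + b^2.
So M^{-1} = ~M / (a^2 + b^2) = (a - b*e12)/(a^2 + b^2).
a^2 + b^2 = 25 + 16 = 41
Scalar part = 5/41 = 5/41
Bivector coeff = -4/41 = -4/41
M^{-1} = 5/41 - 4/41*e12


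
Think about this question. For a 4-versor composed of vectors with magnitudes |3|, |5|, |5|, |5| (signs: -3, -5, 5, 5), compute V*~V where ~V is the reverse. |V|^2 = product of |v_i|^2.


Each vector v_i has |v_i|^2 = s_i^2
Squared scales: (-3)^2 = 9, (-5)^2 = 25, 5^2 = 25, 5^2 = 25
|V|^2 = 9 * 25 * 25 * 25
= 140625


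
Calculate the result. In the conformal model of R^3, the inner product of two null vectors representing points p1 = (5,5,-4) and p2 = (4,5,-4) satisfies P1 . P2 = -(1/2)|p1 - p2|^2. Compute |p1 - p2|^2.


p1 - p2 = (1, 0, 0)
|p1 - p2|^2 = 1^2 + 0^2 + 0^2
= 1 + 0 + 0
= 1


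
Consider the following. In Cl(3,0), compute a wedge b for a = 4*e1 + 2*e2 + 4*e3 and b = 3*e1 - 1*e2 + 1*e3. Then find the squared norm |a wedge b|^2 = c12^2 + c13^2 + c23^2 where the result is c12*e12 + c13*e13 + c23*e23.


a wedge b = (a1*b2 - a2*b1)*e12 + (a1*b3 - a3*b1)*e13 + (a2*b3 - a3*b2)*e23
e12 coeff: 4*(-1) - 2*3 = -4 - 6 = -10
e13 coeff: 4*1 - 4*3 = 4 - 12 = -8
e23 coeff: 2*1 - 4*(-1) = 2 - (-4) = 6
|a wedge b|^2 = (-10)^2 + (-8)^2 + 6^2
= 100 + 64 + 36
= 200
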